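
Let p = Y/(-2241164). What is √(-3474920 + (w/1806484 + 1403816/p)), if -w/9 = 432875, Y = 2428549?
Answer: I*√5113391804199685465180545471/32739812774 ≈ 2184.1*I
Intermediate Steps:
w = -3895875 (w = -9*432875 = -3895875)
p = -2428549/2241164 (p = 2428549/(-2241164) = 2428549*(-1/2241164) = -2428549/2241164 ≈ -1.0836)
√(-3474920 + (w/1806484 + 1403816/p)) = √(-3474920 + (-3895875/1806484 + 1403816/(-2428549/2241164))) = √(-3474920 + (-3895875*1/1806484 + 1403816*(-2241164/2428549))) = √(-3474920 + (-3895875/1806484 - 3146181881824/2428549)) = √(-3474920 - 5683536691928282191/4387134911716) = √(-20928479539348444911/4387134911716) = I*√5113391804199685465180545471/32739812774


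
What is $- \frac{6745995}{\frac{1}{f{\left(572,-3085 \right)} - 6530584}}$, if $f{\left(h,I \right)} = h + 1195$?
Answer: $44043366837915$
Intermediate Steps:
$f{\left(h,I \right)} = 1195 + h$
$- \frac{6745995}{\frac{1}{f{\left(572,-3085 \right)} - 6530584}} = - \frac{6745995}{\frac{1}{\left(1195 + 572\right) - 6530584}} = - \frac{6745995}{\frac{1}{1767 - 6530584}} = - \frac{6745995}{\frac{1}{-6528817}} = - \frac{6745995}{- \frac{1}{6528817}} = \left(-6745995\right) \left(-6528817\right) = 44043366837915$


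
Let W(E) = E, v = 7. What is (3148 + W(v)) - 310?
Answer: 2845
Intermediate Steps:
(3148 + W(v)) - 310 = (3148 + 7) - 310 = 3155 - 310 = 2845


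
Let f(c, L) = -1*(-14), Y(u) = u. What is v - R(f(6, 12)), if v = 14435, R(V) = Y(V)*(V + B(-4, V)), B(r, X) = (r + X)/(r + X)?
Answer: 14225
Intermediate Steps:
B(r, X) = 1 (B(r, X) = (X + r)/(X + r) = 1)
f(c, L) = 14
R(V) = V*(1 + V) (R(V) = V*(V + 1) = V*(1 + V))
v - R(f(6, 12)) = 14435 - 14*(1 + 14) = 14435 - 14*15 = 14435 - 1*210 = 14435 - 210 = 14225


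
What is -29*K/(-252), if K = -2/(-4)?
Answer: 29/504 ≈ 0.057540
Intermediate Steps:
K = 1/2 (K = -2*(-1/4) = 1/2 ≈ 0.50000)
-29*K/(-252) = -29*1/2/(-252) = -29/2*(-1/252) = 29/504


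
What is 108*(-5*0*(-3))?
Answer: 0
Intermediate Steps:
108*(-5*0*(-3)) = 108*(0*(-3)) = 108*0 = 0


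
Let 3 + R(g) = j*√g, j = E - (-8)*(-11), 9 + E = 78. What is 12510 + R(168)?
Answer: 12507 - 38*√42 ≈ 12261.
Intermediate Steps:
E = 69 (E = -9 + 78 = 69)
j = -19 (j = 69 - (-8)*(-11) = 69 - 1*88 = 69 - 88 = -19)
R(g) = -3 - 19*√g
12510 + R(168) = 12510 + (-3 - 38*√42) = 12507 - 38*√42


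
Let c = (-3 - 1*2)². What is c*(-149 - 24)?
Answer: -4325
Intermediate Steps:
c = 25 (c = (-3 - 2)² = (-5)² = 25)
c*(-149 - 24) = 25*(-149 - 24) = 25*(-173) = -4325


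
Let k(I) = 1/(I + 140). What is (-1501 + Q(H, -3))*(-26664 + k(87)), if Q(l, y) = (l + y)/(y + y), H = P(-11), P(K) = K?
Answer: 27213060592/681 ≈ 3.9960e+7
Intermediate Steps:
H = -11
Q(l, y) = (l + y)/(2*y) (Q(l, y) = (l + y)/((2*y)) = (l + y)*(1/(2*y)) = (l + y)/(2*y))
k(I) = 1/(140 + I)
(-1501 + Q(H, -3))*(-26664 + k(87)) = (-1501 + (½)*(-11 - 3)/(-3))*(-26664 + 1/(140 + 87)) = (-1501 + (½)*(-⅓)*(-14))*(-26664 + 1/227) = (-1501 + 7/3)*(-26664 + 1/227) = -4496/3*(-6052727/227) = 27213060592/681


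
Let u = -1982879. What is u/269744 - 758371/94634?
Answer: -196106899155/12763476848 ≈ -15.365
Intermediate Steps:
u/269744 - 758371/94634 = -1982879/269744 - 758371/94634 = -196106899155/12763476848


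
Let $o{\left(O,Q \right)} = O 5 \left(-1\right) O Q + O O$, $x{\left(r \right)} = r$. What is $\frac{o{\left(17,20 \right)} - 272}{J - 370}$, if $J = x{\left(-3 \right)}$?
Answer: $\frac{28883}{373} \approx 77.434$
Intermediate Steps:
$o{\left(O,Q \right)} = O^{2} - 5 Q O^{2}$ ($o{\left(O,Q \right)} = 5 O \left(-1\right) O Q + O^{2} = - 5 O O Q + O^{2} = - 5 O^{2} Q + O^{2} = - 5 Q O^{2} + O^{2} = O^{2} - 5 Q O^{2}$)
$J = -3$
$\frac{o{\left(17,20 \right)} - 272}{J - 370} = \frac{17^{2} \left(1 - 100\right) - 272}{-3 - 370} = \frac{289 \left(1 - 100\right) - 272}{-373} = \left(289 \left(-99\right) - 272\right) \left(- \frac{1}{373}\right) = \left(-28611 - 272\right) \left(- \frac{1}{373}\right) = \left(-28883\right) \left(- \frac{1}{373}\right) = \frac{28883}{373}$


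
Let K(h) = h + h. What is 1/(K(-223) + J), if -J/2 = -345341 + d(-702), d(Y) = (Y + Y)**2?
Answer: -1/3252196 ≈ -3.0748e-7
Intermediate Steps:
d(Y) = 4*Y**2 (d(Y) = (2*Y)**2 = 4*Y**2)
K(h) = 2*h
J = -3251750 (J = -2*(-345341 + 4*(-702)**2) = -2*(-345341 + 4*492804) = -2*(-345341 + 1971216) = -2*1625875 = -3251750)
1/(K(-223) + J) = 1/(2*(-223) - 3251750) = 1/(-446 - 3251750) = 1/(-3252196) = -1/3252196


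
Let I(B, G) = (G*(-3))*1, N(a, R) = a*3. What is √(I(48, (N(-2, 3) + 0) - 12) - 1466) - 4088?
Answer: -4088 + 2*I*√353 ≈ -4088.0 + 37.577*I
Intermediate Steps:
N(a, R) = 3*a
I(B, G) = -3*G (I(B, G) = -3*G*1 = -3*G)
√(I(48, (N(-2, 3) + 0) - 12) - 1466) - 4088 = √(-3*((3*(-2) + 0) - 12) - 1466) - 4088 = √(-3*((-6 + 0) - 12) - 1466) - 4088 = √(-3*(-6 - 12) - 1466) - 4088 = √(-3*(-18) - 1466) - 4088 = √(54 - 1466) - 4088 = √(-1412) - 4088 = 2*I*√353 - 4088 = -4088 + 2*I*√353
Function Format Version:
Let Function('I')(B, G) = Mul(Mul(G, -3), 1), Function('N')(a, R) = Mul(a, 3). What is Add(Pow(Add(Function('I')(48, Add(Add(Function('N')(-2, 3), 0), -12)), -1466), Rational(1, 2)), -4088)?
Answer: Add(-4088, Mul(2, I, Pow(353, Rational(1, 2)))) ≈ Add(-4088.0, Mul(37.577, I))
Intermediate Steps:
Function('N')(a, R) = Mul(3, a)
Function('I')(B, G) = Mul(-3, G) (Function('I')(B, G) = Mul(Mul(-3, G), 1) = Mul(-3, G))
Add(Pow(Add(Function('I')(48, Add(Add(Function('N')(-2, 3), 0), -12)), -1466), Rational(1, 2)), -4088) = Add(Pow(Add(Mul(-3, Add(Add(Mul(3, -2), 0), -12)), -1466), Rational(1, 2)), -4088) = Add(Pow(Add(Mul(-3, Add(Add(-6, 0), -12)), -1466), Rational(1, 2)), -4088) = Add(Pow(Add(Mul(-3, Add(-6, -12)), -1466), Rational(1, 2)), -4088) = Add(Pow(Add(Mul(-3, -18), -1466), Rational(1, 2)), -4088) = Add(Pow(Add(54, -1466), Rational(1, 2)), -4088) = Add(Pow(-1412, Rational(1, 2)), -4088) = Add(Mul(2, I, Pow(353, Rational(1, 2))), -4088) = Add(-4088, Mul(2, I, Pow(353, Rational(1, 2))))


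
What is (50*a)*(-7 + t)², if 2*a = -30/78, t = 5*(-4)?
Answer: -91125/13 ≈ -7009.6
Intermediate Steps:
t = -20
a = -5/26 (a = (-30/78)/2 = (-30*1/78)/2 = (½)*(-5/13) = -5/26 ≈ -0.19231)
(50*a)*(-7 + t)² = (50*(-5/26))*(-7 - 20)² = -125/13*(-27)² = -125/13*729 = -91125/13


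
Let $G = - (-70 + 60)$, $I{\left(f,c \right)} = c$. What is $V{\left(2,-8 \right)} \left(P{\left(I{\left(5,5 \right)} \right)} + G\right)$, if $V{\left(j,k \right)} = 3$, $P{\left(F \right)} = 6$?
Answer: $48$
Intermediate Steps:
$G = 10$ ($G = \left(-1\right) \left(-10\right) = 10$)
$V{\left(2,-8 \right)} \left(P{\left(I{\left(5,5 \right)} \right)} + G\right) = 3 \left(6 + 10\right) = 3 \cdot 16 = 48$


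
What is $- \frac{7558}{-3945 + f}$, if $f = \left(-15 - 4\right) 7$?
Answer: $\frac{3779}{2039} \approx 1.8534$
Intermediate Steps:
$f = -133$ ($f = \left(-19\right) 7 = -133$)
$- \frac{7558}{-3945 + f} = - \frac{7558}{-3945 - 133} = - \frac{7558}{-4078} = \left(-7558\right) \left(- \frac{1}{4078}\right) = \frac{3779}{2039}$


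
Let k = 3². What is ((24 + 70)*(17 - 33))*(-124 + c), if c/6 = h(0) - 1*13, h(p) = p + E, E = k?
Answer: 222592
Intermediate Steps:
k = 9
E = 9
h(p) = 9 + p (h(p) = p + 9 = 9 + p)
c = -24 (c = 6*((9 + 0) - 1*13) = 6*(9 - 13) = 6*(-4) = -24)
((24 + 70)*(17 - 33))*(-124 + c) = ((24 + 70)*(17 - 33))*(-124 - 24) = (94*(-16))*(-148) = -1504*(-148) = 222592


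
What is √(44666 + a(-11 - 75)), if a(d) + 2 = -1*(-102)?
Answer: 3*√4974 ≈ 211.58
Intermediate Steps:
a(d) = 100 (a(d) = -2 - 1*(-102) = -2 + 102 = 100)
√(44666 + a(-11 - 75)) = √(44666 + 100) = √44766 = 3*√4974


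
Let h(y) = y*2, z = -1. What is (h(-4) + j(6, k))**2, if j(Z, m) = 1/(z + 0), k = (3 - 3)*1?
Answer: 81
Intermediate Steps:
h(y) = 2*y
k = 0 (k = 0*1 = 0)
j(Z, m) = -1 (j(Z, m) = 1/(-1 + 0) = 1/(-1) = -1)
(h(-4) + j(6, k))**2 = (2*(-4) - 1)**2 = (-8 - 1)**2 = (-9)**2 = 81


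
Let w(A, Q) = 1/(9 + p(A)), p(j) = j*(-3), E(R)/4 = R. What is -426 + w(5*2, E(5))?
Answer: -8947/21 ≈ -426.05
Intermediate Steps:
E(R) = 4*R
p(j) = -3*j
w(A, Q) = 1/(9 - 3*A)
-426 + w(5*2, E(5)) = -426 - 1/(-9 + 3*(5*2)) = -426 - 1/(-9 + 3*10) = -426 - 1/(-9 + 30) = -426 - 1/21 = -8947/21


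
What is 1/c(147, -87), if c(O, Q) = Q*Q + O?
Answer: 1/7716 ≈ 0.00012960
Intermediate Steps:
c(O, Q) = O + Q² (c(O, Q) = Q² + O = O + Q²)
1/c(147, -87) = 1/(147 + (-87)²) = 1/(147 + 7569) = 1/7716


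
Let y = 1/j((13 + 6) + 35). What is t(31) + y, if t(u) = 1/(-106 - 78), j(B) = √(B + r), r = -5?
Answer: 177/1288 ≈ 0.13742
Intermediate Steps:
j(B) = √(-5 + B) (j(B) = √(B - 5) = √(-5 + B))
t(u) = -1/184 (t(u) = 1/(-184) = -1/184)
y = ⅐ (y = 1/(√(-5 + ((13 + 6) + 35))) = 1/(√(-5 + (19 + 35))) = 1/(√(-5 + 54)) = 1/(√49) = 1/7 = ⅐ ≈ 0.14286)
t(31) + y = -1/184 + ⅐ = 177/1288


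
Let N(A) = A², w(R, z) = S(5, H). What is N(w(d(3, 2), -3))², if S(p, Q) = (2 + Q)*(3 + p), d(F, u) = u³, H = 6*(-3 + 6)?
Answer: 655360000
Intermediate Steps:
H = 18 (H = 6*3 = 18)
w(R, z) = 160 (w(R, z) = 6 + 2*5 + 3*18 + 18*5 = 6 + 10 + 54 + 90 = 160)
N(w(d(3, 2), -3))² = (160²)² = 25600² = 655360000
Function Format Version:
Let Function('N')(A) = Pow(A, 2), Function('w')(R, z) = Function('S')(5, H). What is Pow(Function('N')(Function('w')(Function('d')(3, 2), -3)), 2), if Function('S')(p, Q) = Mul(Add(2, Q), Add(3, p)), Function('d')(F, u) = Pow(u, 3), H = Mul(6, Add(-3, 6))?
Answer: 655360000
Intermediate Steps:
H = 18 (H = Mul(6, 3) = 18)
Function('w')(R, z) = 160 (Function('w')(R, z) = Add(6, Mul(2, 5), Mul(3, 18), Mul(18, 5)) = Add(6, 10, 54, 90) = 160)
Pow(Function('N')(Function('w')(Function('d')(3, 2), -3)), 2) = Pow(Pow(160, 2), 2) = Pow(25600, 2) = 655360000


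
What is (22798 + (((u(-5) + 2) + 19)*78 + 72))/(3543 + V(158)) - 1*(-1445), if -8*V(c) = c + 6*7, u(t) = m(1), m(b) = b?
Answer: 2554048/1759 ≈ 1452.0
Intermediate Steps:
u(t) = 1
V(c) = -21/4 - c/8 (V(c) = -(c + 6*7)/8 = -(c + 42)/8 = -(42 + c)/8 = -21/4 - c/8)
(22798 + (((u(-5) + 2) + 19)*78 + 72))/(3543 + V(158)) - 1*(-1445) = (22798 + (((1 + 2) + 19)*78 + 72))/(3543 + (-21/4 - ⅛*158)) - 1*(-1445) = (22798 + ((3 + 19)*78 + 72))/(3543 + (-21/4 - 79/4)) + 1445 = (22798 + (22*78 + 72))/(3543 - 25) + 1445 = (22798 + (1716 + 72))/3518 + 1445 = (22798 + 1788)*(1/3518) + 1445 = 24586*(1/3518) + 1445 = 12293/1759 + 1445 = 2554048/1759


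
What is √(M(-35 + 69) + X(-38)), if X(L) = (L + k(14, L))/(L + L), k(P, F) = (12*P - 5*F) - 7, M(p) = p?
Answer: √43149/38 ≈ 5.4664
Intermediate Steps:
k(P, F) = -7 - 5*F + 12*P (k(P, F) = (-5*F + 12*P) - 7 = -7 - 5*F + 12*P)
X(L) = (161 - 4*L)/(2*L) (X(L) = (L + (-7 - 5*L + 12*14))/(L + L) = (L + (-7 - 5*L + 168))/((2*L)) = (L + (161 - 5*L))*(1/(2*L)) = (161 - 4*L)*(1/(2*L)) = (161 - 4*L)/(2*L))
√(M(-35 + 69) + X(-38)) = √((-35 + 69) + (-2 + (161/2)/(-38))) = √(34 + (-2 + (161/2)*(-1/38))) = √(34 + (-2 - 161/76)) = √(34 - 313/76) = √(2271/76) = √43149/38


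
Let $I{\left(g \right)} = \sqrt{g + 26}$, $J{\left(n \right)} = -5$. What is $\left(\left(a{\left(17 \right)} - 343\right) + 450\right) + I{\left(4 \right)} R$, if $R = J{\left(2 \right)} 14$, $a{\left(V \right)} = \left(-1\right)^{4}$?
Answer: $108 - 70 \sqrt{30} \approx -275.41$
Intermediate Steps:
$a{\left(V \right)} = 1$
$I{\left(g \right)} = \sqrt{26 + g}$
$R = -70$ ($R = \left(-5\right) 14 = -70$)
$\left(\left(a{\left(17 \right)} - 343\right) + 450\right) + I{\left(4 \right)} R = \left(\left(1 - 343\right) + 450\right) + \sqrt{26 + 4} \left(-70\right) = \left(-342 + 450\right) + \sqrt{30} \left(-70\right) = 108 - 70 \sqrt{30}$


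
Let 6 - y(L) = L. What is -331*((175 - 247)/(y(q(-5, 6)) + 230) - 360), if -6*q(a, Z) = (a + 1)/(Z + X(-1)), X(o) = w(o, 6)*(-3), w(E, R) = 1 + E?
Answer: 253191168/2123 ≈ 1.1926e+5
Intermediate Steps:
X(o) = -3 - 3*o (X(o) = (1 + o)*(-3) = -3 - 3*o)
q(a, Z) = -(1 + a)/(6*Z) (q(a, Z) = -(a + 1)/(6*(Z + (-3 - 3*(-1)))) = -(1 + a)/(6*(Z + (-3 + 3))) = -(1 + a)/(6*(Z + 0)) = -(1 + a)/(6*Z))
y(L) = 6 - L
-331*((175 - 247)/(y(q(-5, 6)) + 230) - 360) = -331*((175 - 247)/((6 - (-1 - 1*(-5))/(6*6)) + 230) - 360) = -331*(-72/((6 - (-1 + 5)/(6*6)) + 230) - 360) = -331*(-72/((6 - 4/(6*6)) + 230) - 360) = -331*(-72/((6 - 1*⅑) + 230) - 360) = -331*(-72/((6 - ⅑) + 230) - 360) = -331*(-72/(53/9 + 230) - 360) = -331*(-72/2123/9 - 360) = -331*(-72*9/2123 - 360) = -331*(-648/2123 - 360) = -331*(-764928/2123) = 253191168/2123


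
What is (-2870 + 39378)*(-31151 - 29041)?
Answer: -2197489536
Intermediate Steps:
(-2870 + 39378)*(-31151 - 29041) = 36508*(-60192) = -2197489536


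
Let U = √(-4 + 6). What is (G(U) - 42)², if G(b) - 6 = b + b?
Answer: 1304 - 144*√2 ≈ 1100.4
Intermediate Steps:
U = √2 ≈ 1.4142
G(b) = 6 + 2*b (G(b) = 6 + (b + b) = 6 + 2*b)
(G(U) - 42)² = ((6 + 2*√2) - 42)² = (-36 + 2*√2)²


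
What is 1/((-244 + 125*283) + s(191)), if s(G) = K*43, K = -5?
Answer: 1/34916 ≈ 2.8640e-5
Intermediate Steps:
s(G) = -215 (s(G) = -5*43 = -215)
1/((-244 + 125*283) + s(191)) = 1/((-244 + 125*283) - 215) = 1/((-244 + 35375) - 215) = 1/(35131 - 215) = 1/34916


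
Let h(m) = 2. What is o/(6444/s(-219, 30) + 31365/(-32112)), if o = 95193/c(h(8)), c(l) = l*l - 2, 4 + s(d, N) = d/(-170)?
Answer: -78289007832/3910279225 ≈ -20.021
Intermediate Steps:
s(d, N) = -4 - d/170 (s(d, N) = -4 + d/(-170) = -4 + d*(-1/170) = -4 - d/170)
c(l) = -2 + l**2 (c(l) = l**2 - 2 = -2 + l**2)
o = 95193/2 (o = 95193/(-2 + 2**2) = 95193/(-2 + 4) = 95193/2 ≈ 47597.)
o/(6444/s(-219, 30) + 31365/(-32112)) = 95193/(2*(6444/(-4 - 1/170*(-219)) + 31365/(-32112))) = 95193/(2*(6444/(-4 + 219/170) + 31365*(-1/32112))) = 95193/(2*(6444/(-461/170) - 3485/3568)) = 95193/(2*(6444*(-170/461) - 3485/3568)) = 95193/(2*(-1095480/461 - 3485/3568)) = 95193/(2*(-3910279225/1644848)) = (95193/2)*(-1644848/3910279225) = -78289007832/3910279225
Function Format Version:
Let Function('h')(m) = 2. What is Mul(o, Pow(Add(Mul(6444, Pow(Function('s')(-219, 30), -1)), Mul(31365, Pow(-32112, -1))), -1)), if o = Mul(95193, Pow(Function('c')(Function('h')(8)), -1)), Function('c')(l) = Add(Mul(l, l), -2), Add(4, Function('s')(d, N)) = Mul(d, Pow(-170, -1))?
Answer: Rational(-78289007832, 3910279225) ≈ -20.021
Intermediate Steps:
Function('s')(d, N) = Add(-4, Mul(Rational(-1, 170), d)) (Function('s')(d, N) = Add(-4, Mul(d, Pow(-170, -1))) = Add(-4, Mul(d, Rational(-1, 170))) = Add(-4, Mul(Rational(-1, 170), d)))
Function('c')(l) = Add(-2, Pow(l, 2)) (Function('c')(l) = Add(Pow(l, 2), -2) = Add(-2, Pow(l, 2)))
o = Rational(95193, 2) (o = Mul(95193, Pow(Add(-2, Pow(2, 2)), -1)) = Mul(95193, Pow(Add(-2, 4), -1)) = Mul(95193, Pow(2, -1)) = Mul(95193, Rational(1, 2)) = Rational(95193, 2) ≈ 47597.)
Mul(o, Pow(Add(Mul(6444, Pow(Function('s')(-219, 30), -1)), Mul(31365, Pow(-32112, -1))), -1)) = Mul(Rational(95193, 2), Pow(Add(Mul(6444, Pow(Add(-4, Mul(Rational(-1, 170), -219)), -1)), Mul(31365, Pow(-32112, -1))), -1)) = Mul(Rational(95193, 2), Pow(Add(Mul(6444, Pow(Add(-4, Rational(219, 170)), -1)), Mul(31365, Rational(-1, 32112))), -1)) = Mul(Rational(95193, 2), Pow(Add(Mul(6444, Pow(Rational(-461, 170), -1)), Rational(-3485, 3568)), -1)) = Mul(Rational(95193, 2), Pow(Add(Mul(6444, Rational(-170, 461)), Rational(-3485, 3568)), -1)) = Mul(Rational(95193, 2), Pow(Add(Rational(-1095480, 461), Rational(-3485, 3568)), -1)) = Mul(Rational(95193, 2), Pow(Rational(-3910279225, 1644848), -1)) = Mul(Rational(95193, 2), Rational(-1644848, 3910279225)) = Rational(-78289007832, 3910279225)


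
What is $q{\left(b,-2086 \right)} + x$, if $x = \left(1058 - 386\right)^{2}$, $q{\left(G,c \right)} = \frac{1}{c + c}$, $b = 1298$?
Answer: $\frac{1884008447}{4172} \approx 4.5158 \cdot 10^{5}$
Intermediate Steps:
$q{\left(G,c \right)} = \frac{1}{2 c}$
$x = 451584$ ($x = 672^{2} = 451584$)
$q{\left(b,-2086 \right)} + x = \frac{1}{2 \left(-2086\right)} + 451584 = \frac{1}{2} \left(- \frac{1}{2086}\right) + 451584 = - \frac{1}{4172} + 451584 = \frac{1884008447}{4172}$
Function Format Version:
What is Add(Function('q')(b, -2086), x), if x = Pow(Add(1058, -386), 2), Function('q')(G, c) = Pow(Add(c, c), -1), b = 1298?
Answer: Rational(1884008447, 4172) ≈ 4.5158e+5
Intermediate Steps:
Function('q')(G, c) = Mul(Rational(1, 2), Pow(c, -1)) (Function('q')(G, c) = Pow(Mul(2, c), -1) = Mul(Rational(1, 2), Pow(c, -1)))
x = 451584 (x = Pow(672, 2) = 451584)
Add(Function('q')(b, -2086), x) = Add(Mul(Rational(1, 2), Pow(-2086, -1)), 451584) = Add(Mul(Rational(1, 2), Rational(-1, 2086)), 451584) = Add(Rational(-1, 4172), 451584) = Rational(1884008447, 4172)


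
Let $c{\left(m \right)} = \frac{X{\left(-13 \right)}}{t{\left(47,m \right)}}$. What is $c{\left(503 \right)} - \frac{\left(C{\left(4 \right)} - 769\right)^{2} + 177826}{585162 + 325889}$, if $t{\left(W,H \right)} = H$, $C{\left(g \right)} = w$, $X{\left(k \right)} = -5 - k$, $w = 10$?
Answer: $- \frac{371926813}{458258653} \approx -0.81161$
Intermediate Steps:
$C{\left(g \right)} = 10$
$c{\left(m \right)} = \frac{8}{m}$ ($c{\left(m \right)} = \frac{-5 - -13}{m} = \frac{-5 + 13}{m} = \frac{8}{m}$)
$c{\left(503 \right)} - \frac{\left(C{\left(4 \right)} - 769\right)^{2} + 177826}{585162 + 325889} = \frac{8}{503} - \frac{\left(10 - 769\right)^{2} + 177826}{585162 + 325889} = 8 \cdot \frac{1}{503} - \frac{\left(-759\right)^{2} + 177826}{911051} = \frac{8}{503} - \left(576081 + 177826\right) \frac{1}{911051} = \frac{8}{503} - 753907 \cdot \frac{1}{911051} = \frac{8}{503} - \frac{753907}{911051} = - \frac{371926813}{458258653}$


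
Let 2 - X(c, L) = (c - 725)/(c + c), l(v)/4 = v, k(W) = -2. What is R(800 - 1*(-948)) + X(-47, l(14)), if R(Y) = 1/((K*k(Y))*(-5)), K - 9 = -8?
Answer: -2873/470 ≈ -6.1128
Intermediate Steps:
K = 1 (K = 9 - 8 = 1)
l(v) = 4*v
X(c, L) = 2 - (-725 + c)/(2*c) (X(c, L) = 2 - (c - 725)/(c + c) = 2 - (-725 + c)/(2*c))
R(Y) = ⅒ (R(Y) = 1/((1*(-2))*(-5)) = 1/(-2*(-5)) = 1/10 = ⅒)
R(800 - 1*(-948)) + X(-47, l(14)) = ⅒ + (½)*(725 + 3*(-47))/(-47) = ⅒ + (½)*(-1/47)*(725 - 141) = ⅒ + (½)*(-1/47)*584 = ⅒ - 292/47 = -2873/470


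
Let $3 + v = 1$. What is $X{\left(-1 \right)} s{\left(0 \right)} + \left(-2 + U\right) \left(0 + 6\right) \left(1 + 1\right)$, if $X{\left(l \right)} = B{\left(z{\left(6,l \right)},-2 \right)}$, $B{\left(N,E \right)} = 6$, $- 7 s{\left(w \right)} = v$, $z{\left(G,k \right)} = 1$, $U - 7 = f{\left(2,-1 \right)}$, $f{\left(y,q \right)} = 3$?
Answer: $\frac{684}{7} \approx 97.714$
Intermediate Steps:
$U = 10$ ($U = 7 + 3 = 10$)
$v = -2$ ($v = -3 + 1 = -2$)
$s{\left(w \right)} = \frac{2}{7}$ ($s{\left(w \right)} = \left(- \frac{1}{7}\right) \left(-2\right) = \frac{2}{7}$)
$X{\left(l \right)} = 6$
$X{\left(-1 \right)} s{\left(0 \right)} + \left(-2 + U\right) \left(0 + 6\right) \left(1 + 1\right) = 6 \cdot \frac{2}{7} + \left(-2 + 10\right) \left(0 + 6\right) \left(1 + 1\right) = \frac{12}{7} + 8 \cdot 6 \cdot 2 = \frac{12}{7} + 48 \cdot 2 = \frac{12}{7} + 96 = \frac{684}{7}$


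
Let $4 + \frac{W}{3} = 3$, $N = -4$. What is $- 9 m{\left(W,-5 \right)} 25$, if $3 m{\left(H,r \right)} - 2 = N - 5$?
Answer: $525$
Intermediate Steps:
$W = -3$ ($W = -12 + 3 \cdot 3 = -12 + 9 = -3$)
$m{\left(H,r \right)} = - \frac{7}{3}$ ($m{\left(H,r \right)} = \frac{2}{3} + \frac{-4 - 5}{3} = \frac{2}{3} + \frac{1}{3} \left(-9\right) = \frac{2}{3} - 3 = - \frac{7}{3}$)
$- 9 m{\left(W,-5 \right)} 25 = \left(-9\right) \left(- \frac{7}{3}\right) 25 = 21 \cdot 25 = 525$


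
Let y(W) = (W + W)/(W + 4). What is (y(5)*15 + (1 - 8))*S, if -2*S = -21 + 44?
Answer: -667/6 ≈ -111.17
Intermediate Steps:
y(W) = 2*W/(4 + W) (y(W) = (2*W)/(4 + W) = 2*W/(4 + W))
S = -23/2 (S = -(-21 + 44)/2 = -½*23 = -23/2 ≈ -11.500)
(y(5)*15 + (1 - 8))*S = ((2*5/(4 + 5))*15 + (1 - 8))*(-23/2) = ((2*5/9)*15 - 7)*(-23/2) = ((2*5*(⅑))*15 - 7)*(-23/2) = ((10/9)*15 - 7)*(-23/2) = (50/3 - 7)*(-23/2) = (29/3)*(-23/2) = -667/6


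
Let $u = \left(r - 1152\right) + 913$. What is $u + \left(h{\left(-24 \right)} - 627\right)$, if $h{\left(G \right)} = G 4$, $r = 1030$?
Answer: $68$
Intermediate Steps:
$h{\left(G \right)} = 4 G$
$u = 791$ ($u = \left(1030 - 1152\right) + 913 = -122 + 913 = 791$)
$u + \left(h{\left(-24 \right)} - 627\right) = 791 + \left(4 \left(-24\right) - 627\right) = 791 - 723 = 68$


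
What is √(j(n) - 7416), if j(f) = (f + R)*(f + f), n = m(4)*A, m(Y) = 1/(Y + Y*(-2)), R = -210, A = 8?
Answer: 2*I*√1642 ≈ 81.043*I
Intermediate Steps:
m(Y) = -1/Y (m(Y) = 1/(Y - 2*Y) = 1/(-Y) = -1/Y)
n = -2 (n = -1/4*8 = -1*¼*8 = -¼*8 = -2)
j(f) = 2*f*(-210 + f) (j(f) = (f - 210)*(f + f) = (-210 + f)*(2*f) = 2*f*(-210 + f))
√(j(n) - 7416) = √(2*(-2)*(-210 - 2) - 7416) = √(2*(-2)*(-212) - 7416) = √(848 - 7416) = √(-6568) = 2*I*√1642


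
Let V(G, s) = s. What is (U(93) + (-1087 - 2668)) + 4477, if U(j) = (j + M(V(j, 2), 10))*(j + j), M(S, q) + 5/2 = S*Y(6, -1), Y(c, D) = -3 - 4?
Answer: 14951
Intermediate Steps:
Y(c, D) = -7
M(S, q) = -5/2 - 7*S (M(S, q) = -5/2 + S*(-7) = -5/2 - 7*S)
U(j) = 2*j*(-33/2 + j) (U(j) = (j + (-5/2 - 7*2))*(j + j) = (j + (-5/2 - 14))*(2*j) = (j - 33/2)*(2*j) = (-33/2 + j)*(2*j) = 2*j*(-33/2 + j))
(U(93) + (-1087 - 2668)) + 4477 = (93*(-33 + 2*93) + (-1087 - 2668)) + 4477 = (93*(-33 + 186) - 3755) + 4477 = (93*153 - 3755) + 4477 = (14229 - 3755) + 4477 = 10474 + 4477 = 14951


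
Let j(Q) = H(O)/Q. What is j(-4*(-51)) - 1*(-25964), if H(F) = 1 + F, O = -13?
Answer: 441387/17 ≈ 25964.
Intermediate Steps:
j(Q) = -12/Q (j(Q) = (1 - 13)/Q = -12/Q)
j(-4*(-51)) - 1*(-25964) = -12/((-4*(-51))) - 1*(-25964) = -12/204 + 25964 = -12*1/204 + 25964 = -1/17 + 25964 = 441387/17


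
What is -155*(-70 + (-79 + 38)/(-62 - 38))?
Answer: 215729/20 ≈ 10786.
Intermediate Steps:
-155*(-70 + (-79 + 38)/(-62 - 38)) = -155*(-70 - 41/(-100)) = -155*(-70 - 41*(-1/100)) = -155*(-70 + 41/100) = -155*(-6959/100) = 215729/20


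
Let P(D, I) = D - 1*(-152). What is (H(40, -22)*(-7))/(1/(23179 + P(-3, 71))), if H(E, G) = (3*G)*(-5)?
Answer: -53887680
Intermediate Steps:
P(D, I) = 152 + D (P(D, I) = D + 152 = 152 + D)
H(E, G) = -15*G
(H(40, -22)*(-7))/(1/(23179 + P(-3, 71))) = (-15*(-22)*(-7))/(1/(23179 + (152 - 3))) = (330*(-7))/(1/(23179 + 149)) = -2310/(1/23328) = -2310/1/23328 = -2310*23328 = -53887680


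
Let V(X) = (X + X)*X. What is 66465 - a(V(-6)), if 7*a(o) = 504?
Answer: 66393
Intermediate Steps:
V(X) = 2*X**2 (V(X) = (2*X)*X = 2*X**2)
a(o) = 72 (a(o) = (1/7)*504 = 72)
66465 - a(V(-6)) = 66465 - 1*72 = 66465 - 72 = 66393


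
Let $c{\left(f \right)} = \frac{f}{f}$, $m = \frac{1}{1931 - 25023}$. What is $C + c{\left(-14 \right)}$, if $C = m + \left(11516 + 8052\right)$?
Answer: $\frac{451887347}{23092} \approx 19569.0$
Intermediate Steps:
$m = - \frac{1}{23092}$ ($m = \frac{1}{-23092} = - \frac{1}{23092} \approx -4.3305 \cdot 10^{-5}$)
$c{\left(f \right)} = 1$
$C = \frac{451864255}{23092}$ ($C = - \frac{1}{23092} + \left(11516 + 8052\right) = - \frac{1}{23092} + 19568 = \frac{451864255}{23092} \approx 19568.0$)
$C + c{\left(-14 \right)} = \frac{451864255}{23092} + 1 = \frac{451887347}{23092}$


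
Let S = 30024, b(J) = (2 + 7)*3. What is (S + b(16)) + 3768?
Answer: 33819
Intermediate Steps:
b(J) = 27 (b(J) = 9*3 = 27)
(S + b(16)) + 3768 = (30024 + 27) + 3768 = 30051 + 3768 = 33819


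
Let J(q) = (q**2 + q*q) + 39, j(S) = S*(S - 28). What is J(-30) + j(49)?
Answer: 2868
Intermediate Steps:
j(S) = S*(-28 + S)
J(q) = 39 + 2*q**2 (J(q) = (q**2 + q**2) + 39 = 2*q**2 + 39 = 39 + 2*q**2)
J(-30) + j(49) = (39 + 2*(-30)**2) + 49*(-28 + 49) = (39 + 2*900) + 49*21 = (39 + 1800) + 1029 = 1839 + 1029 = 2868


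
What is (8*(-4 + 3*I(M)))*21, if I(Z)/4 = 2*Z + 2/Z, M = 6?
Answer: 24192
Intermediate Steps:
I(Z) = 8*Z + 8/Z (I(Z) = 4*(2*Z + 2/Z) = 8*Z + 8/Z)
(8*(-4 + 3*I(M)))*21 = (8*(-4 + 3*(8*6 + 8/6)))*21 = (8*(-4 + 3*(48 + 8*(⅙))))*21 = (8*(-4 + 3*(48 + 4/3)))*21 = (8*(-4 + 3*(148/3)))*21 = (8*(-4 + 148))*21 = (8*144)*21 = 1152*21 = 24192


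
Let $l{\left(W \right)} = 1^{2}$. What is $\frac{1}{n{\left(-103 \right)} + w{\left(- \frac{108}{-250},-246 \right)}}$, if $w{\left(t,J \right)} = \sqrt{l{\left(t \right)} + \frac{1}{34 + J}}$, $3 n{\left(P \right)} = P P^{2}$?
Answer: $- \frac{694974372}{253139086862249} - \frac{18 \sqrt{11183}}{253139086862249} \approx -2.7454 \cdot 10^{-6}$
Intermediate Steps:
$l{\left(W \right)} = 1$
$n{\left(P \right)} = \frac{P^{3}}{3}$ ($n{\left(P \right)} = \frac{P P^{2}}{3} = \frac{P^{3}}{3}$)
$w{\left(t,J \right)} = \sqrt{1 + \frac{1}{34 + J}}$
$\frac{1}{n{\left(-103 \right)} + w{\left(- \frac{108}{-250},-246 \right)}} = \frac{1}{\frac{\left(-103\right)^{3}}{3} + \sqrt{\frac{35 - 246}{34 - 246}}} = \frac{1}{\frac{1}{3} \left(-1092727\right) + \sqrt{\frac{1}{-212} \left(-211\right)}} = \frac{1}{- \frac{1092727}{3} + \sqrt{\left(- \frac{1}{212}\right) \left(-211\right)}} = \frac{1}{- \frac{1092727}{3} + \sqrt{\frac{211}{212}}} = \frac{1}{- \frac{1092727}{3} + \frac{\sqrt{11183}}{106}}$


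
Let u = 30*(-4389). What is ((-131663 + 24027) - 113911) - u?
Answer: -89877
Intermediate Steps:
u = -131670
((-131663 + 24027) - 113911) - u = ((-131663 + 24027) - 113911) - 1*(-131670) = (-107636 - 113911) + 131670 = -221547 + 131670 = -89877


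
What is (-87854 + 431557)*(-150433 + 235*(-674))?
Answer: -106143391569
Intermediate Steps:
(-87854 + 431557)*(-150433 + 235*(-674)) = 343703*(-150433 - 158390) = 343703*(-308823) = -106143391569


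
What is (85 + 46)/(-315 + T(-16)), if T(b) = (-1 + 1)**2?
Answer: -131/315 ≈ -0.41587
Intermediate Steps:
T(b) = 0 (T(b) = 0**2 = 0)
(85 + 46)/(-315 + T(-16)) = (85 + 46)/(-315 + 0) = 131/(-315) = 131*(-1/315) = -131/315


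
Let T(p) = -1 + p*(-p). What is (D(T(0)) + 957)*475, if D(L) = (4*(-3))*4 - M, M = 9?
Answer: 427500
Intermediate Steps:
T(p) = -1 - p²
D(L) = -57 (D(L) = (4*(-3))*4 - 1*9 = -12*4 - 9 = -48 - 9 = -57)
(D(T(0)) + 957)*475 = (-57 + 957)*475 = 900*475 = 427500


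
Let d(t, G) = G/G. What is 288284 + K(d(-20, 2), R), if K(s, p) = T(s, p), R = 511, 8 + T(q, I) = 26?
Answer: 288302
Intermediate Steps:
T(q, I) = 18 (T(q, I) = -8 + 26 = 18)
d(t, G) = 1
K(s, p) = 18
288284 + K(d(-20, 2), R) = 288284 + 18 = 288302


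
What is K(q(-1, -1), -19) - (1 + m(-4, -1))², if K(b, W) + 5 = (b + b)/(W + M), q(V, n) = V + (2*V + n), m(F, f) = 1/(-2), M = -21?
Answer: -101/20 ≈ -5.0500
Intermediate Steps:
m(F, f) = -½
q(V, n) = n + 3*V (q(V, n) = V + (n + 2*V) = n + 3*V)
K(b, W) = -5 + 2*b/(-21 + W) (K(b, W) = -5 + (b + b)/(W - 21) = -5 + (2*b)/(-21 + W) = -5 + 2*b/(-21 + W))
K(q(-1, -1), -19) - (1 + m(-4, -1))² = (105 - 5*(-19) + 2*(-1 + 3*(-1)))/(-21 - 19) - (1 - ½)² = (105 + 95 + 2*(-1 - 3))/(-40) - (½)² = -(105 + 95 + 2*(-4))/40 - 1*¼ = -(105 + 95 - 8)/40 - ¼ = -1/40*192 - ¼ = -24/5 - ¼ = -101/20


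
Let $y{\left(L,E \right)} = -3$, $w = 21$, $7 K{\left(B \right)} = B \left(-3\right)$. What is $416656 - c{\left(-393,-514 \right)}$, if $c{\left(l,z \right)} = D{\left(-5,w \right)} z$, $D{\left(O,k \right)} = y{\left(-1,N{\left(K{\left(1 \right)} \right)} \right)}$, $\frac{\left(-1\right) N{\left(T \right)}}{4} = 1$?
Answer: $415114$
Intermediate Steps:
$K{\left(B \right)} = - \frac{3 B}{7}$ ($K{\left(B \right)} = \frac{B \left(-3\right)}{7} = \frac{\left(-3\right) B}{7} = - \frac{3 B}{7}$)
$N{\left(T \right)} = -4$ ($N{\left(T \right)} = \left(-4\right) 1 = -4$)
$D{\left(O,k \right)} = -3$
$c{\left(l,z \right)} = - 3 z$
$416656 - c{\left(-393,-514 \right)} = 416656 - \left(-3\right) \left(-514\right) = 416656 - 1542 = 415114$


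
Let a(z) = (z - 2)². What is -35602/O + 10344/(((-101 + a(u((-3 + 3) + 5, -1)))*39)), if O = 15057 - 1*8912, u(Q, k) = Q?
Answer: -15941988/1837355 ≈ -8.6766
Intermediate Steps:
a(z) = (-2 + z)²
O = 6145 (O = 15057 - 8912 = 6145)
-35602/O + 10344/(((-101 + a(u((-3 + 3) + 5, -1)))*39)) = -35602/6145 + 10344/(((-101 + (-2 + ((-3 + 3) + 5))²)*39)) = -35602*1/6145 + 10344/(((-101 + (-2 + (0 + 5))²)*39)) = -35602/6145 + 10344/(((-101 + (-2 + 5)²)*39)) = -35602/6145 + 10344/(((-101 + 3²)*39)) = -35602/6145 + 10344/(((-101 + 9)*39)) = -35602/6145 + 10344/((-92*39)) = -35602/6145 + 10344/(-3588) = -35602/6145 + 10344*(-1/3588) = -35602/6145 - 862/299 = -15941988/1837355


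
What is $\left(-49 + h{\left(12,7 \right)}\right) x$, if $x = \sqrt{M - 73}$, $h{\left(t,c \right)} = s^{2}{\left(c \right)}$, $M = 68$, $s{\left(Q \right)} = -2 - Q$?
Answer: $32 i \sqrt{5} \approx 71.554 i$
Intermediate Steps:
$h{\left(t,c \right)} = \left(-2 - c\right)^{2}$
$x = i \sqrt{5}$ ($x = \sqrt{68 - 73} = \sqrt{-5} = i \sqrt{5} \approx 2.2361 i$)
$\left(-49 + h{\left(12,7 \right)}\right) x = \left(-49 + \left(2 + 7\right)^{2}\right) i \sqrt{5} = \left(-49 + 9^{2}\right) i \sqrt{5} = \left(-49 + 81\right) i \sqrt{5} = 32 i \sqrt{5}$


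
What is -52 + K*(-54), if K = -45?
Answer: 2378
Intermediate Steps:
-52 + K*(-54) = -52 - 45*(-54) = -52 + 2430 = 2378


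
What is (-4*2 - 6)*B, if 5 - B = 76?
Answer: 994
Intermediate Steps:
B = -71 (B = 5 - 1*76 = 5 - 76 = -71)
(-4*2 - 6)*B = (-4*2 - 6)*(-71) = (-8 - 6)*(-71) = -14*(-71) = 994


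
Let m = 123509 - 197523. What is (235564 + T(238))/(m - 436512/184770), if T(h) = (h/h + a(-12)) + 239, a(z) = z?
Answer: -3630607320/1139666941 ≈ -3.1857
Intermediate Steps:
m = -74014
T(h) = 228 (T(h) = (h/h - 12) + 239 = (1 - 12) + 239 = -11 + 239 = 228)
(235564 + T(238))/(m - 436512/184770) = (235564 + 228)/(-74014 - 436512/184770) = 235792/(-74014 - 436512*1/184770) = 235792/(-74014 - 72752/30795) = 235792/(-2279333882/30795) = 235792*(-30795/2279333882) = -3630607320/1139666941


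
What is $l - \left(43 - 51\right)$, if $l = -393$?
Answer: $-385$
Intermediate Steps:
$l - \left(43 - 51\right) = -393 - \left(43 - 51\right) = -393 - -8 = -393 + 8 = -385$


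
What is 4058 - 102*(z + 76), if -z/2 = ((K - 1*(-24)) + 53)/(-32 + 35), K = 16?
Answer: 2630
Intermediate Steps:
z = -62 (z = -2*((16 - 1*(-24)) + 53)/(-32 + 35) = -2*((16 + 24) + 53)/3 = -2*(40 + 53)/3 = -186/3 = -2*31 = -62)
4058 - 102*(z + 76) = 4058 - 102*(-62 + 76) = 4058 - 102*14 = 4058 - 1428 = 2630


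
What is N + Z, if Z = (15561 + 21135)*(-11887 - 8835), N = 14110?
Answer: -760400402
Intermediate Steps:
Z = -760414512 (Z = 36696*(-20722) = -760414512)
N + Z = 14110 - 760414512 = -760400402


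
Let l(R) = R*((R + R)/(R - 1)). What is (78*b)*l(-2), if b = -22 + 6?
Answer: 3328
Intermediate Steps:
b = -16
l(R) = 2*R²/(-1 + R) (l(R) = R*((2*R)/(-1 + R)) = R*(2*R/(-1 + R)) = 2*R²/(-1 + R))
(78*b)*l(-2) = (78*(-16))*(2*(-2)²/(-1 - 2)) = -2496*4/(-3) = -2496*4*(-1)/3 = -1248*(-8/3) = 3328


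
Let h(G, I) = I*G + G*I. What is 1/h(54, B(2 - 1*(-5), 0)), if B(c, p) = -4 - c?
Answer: -1/1188 ≈ -0.00084175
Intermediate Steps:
h(G, I) = 2*G*I (h(G, I) = G*I + G*I = 2*G*I)
1/h(54, B(2 - 1*(-5), 0)) = 1/(2*54*(-4 - (2 - 1*(-5)))) = 1/(2*54*(-4 - (2 + 5))) = 1/(2*54*(-4 - 1*7)) = 1/(2*54*(-4 - 7)) = 1/(2*54*(-11)) = 1/(-1188) = -1/1188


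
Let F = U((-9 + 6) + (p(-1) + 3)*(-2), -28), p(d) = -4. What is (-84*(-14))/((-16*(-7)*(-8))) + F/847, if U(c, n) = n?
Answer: -2605/1936 ≈ -1.3456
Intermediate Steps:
F = -28
(-84*(-14))/((-16*(-7)*(-8))) + F/847 = (-84*(-14))/((-16*(-7)*(-8))) - 28/847 = 1176/((112*(-8))) - 28*1/847 = 1176/(-896) - 4/121 = 1176*(-1/896) - 4/121 = -21/16 - 4/121 = -2605/1936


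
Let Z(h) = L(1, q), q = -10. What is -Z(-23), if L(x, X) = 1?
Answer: -1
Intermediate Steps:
Z(h) = 1
-Z(-23) = -1*1 = -1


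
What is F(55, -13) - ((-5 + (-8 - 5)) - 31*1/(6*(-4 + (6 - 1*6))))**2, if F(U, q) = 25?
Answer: -146401/576 ≈ -254.17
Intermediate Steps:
F(55, -13) - ((-5 + (-8 - 5)) - 31*1/(6*(-4 + (6 - 1*6))))**2 = 25 - ((-5 + (-8 - 5)) - 31*1/(6*(-4 + (6 - 1*6))))**2 = 25 - ((-5 - 13) - 31*1/(6*(-4 + (6 - 6))))**2 = 25 - (-18 - 31*1/(6*(-4 + 0)))**2 = 25 - (-18 - 31/(6*(-4)))**2 = 25 - (-18 - 31/(-24))**2 = 25 - (-18 - 31*(-1/24))**2 = 25 - (-18 + 31/24)**2 = 25 - (-401/24)**2 = 25 - 1*160801/576 = 25 - 160801/576 = -146401/576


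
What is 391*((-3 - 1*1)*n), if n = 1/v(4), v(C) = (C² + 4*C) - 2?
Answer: -782/15 ≈ -52.133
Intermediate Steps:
v(C) = -2 + C² + 4*C
n = 1/30 (n = 1/(-2 + 4² + 4*4) = 1/(-2 + 16 + 16) = 1/30 ≈ 0.033333)
391*((-3 - 1*1)*n) = 391*((-3 - 1*1)*(1/30)) = 391*((-3 - 1)*(1/30)) = 391*(-4*1/30) = 391*(-2/15) = -782/15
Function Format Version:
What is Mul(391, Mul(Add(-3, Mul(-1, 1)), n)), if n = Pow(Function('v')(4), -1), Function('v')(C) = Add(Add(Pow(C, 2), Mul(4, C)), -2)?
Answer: Rational(-782, 15) ≈ -52.133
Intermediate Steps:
Function('v')(C) = Add(-2, Pow(C, 2), Mul(4, C))
n = Rational(1, 30) (n = Pow(Add(-2, Pow(4, 2), Mul(4, 4)), -1) = Pow(Add(-2, 16, 16), -1) = Pow(30, -1) = Rational(1, 30) ≈ 0.033333)
Mul(391, Mul(Add(-3, Mul(-1, 1)), n)) = Mul(391, Mul(Add(-3, Mul(-1, 1)), Rational(1, 30))) = Mul(391, Mul(Add(-3, -1), Rational(1, 30))) = Mul(391, Mul(-4, Rational(1, 30))) = Mul(391, Rational(-2, 15)) = Rational(-782, 15)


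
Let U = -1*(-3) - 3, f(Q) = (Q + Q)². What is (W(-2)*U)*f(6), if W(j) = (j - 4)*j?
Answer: 0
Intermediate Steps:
W(j) = j*(-4 + j) (W(j) = (-4 + j)*j = j*(-4 + j))
f(Q) = 4*Q² (f(Q) = (2*Q)² = 4*Q²)
U = 0 (U = 3 - 3 = 0)
(W(-2)*U)*f(6) = (-2*(-4 - 2)*0)*(4*6²) = (-2*(-6)*0)*(4*36) = (12*0)*144 = 0*144 = 0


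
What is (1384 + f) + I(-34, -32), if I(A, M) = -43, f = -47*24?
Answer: 213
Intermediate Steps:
f = -1128
(1384 + f) + I(-34, -32) = (1384 - 1128) - 43 = 256 - 43 = 213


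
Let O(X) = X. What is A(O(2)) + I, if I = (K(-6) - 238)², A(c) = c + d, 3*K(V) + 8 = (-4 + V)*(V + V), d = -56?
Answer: 361918/9 ≈ 40213.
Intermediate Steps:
K(V) = -8/3 + 2*V*(-4 + V)/3 (K(V) = -8/3 + ((-4 + V)*(V + V))/3 = -8/3 + ((-4 + V)*(2*V))/3 = -8/3 + (2*V*(-4 + V))/3 = -8/3 + 2*V*(-4 + V)/3)
A(c) = -56 + c (A(c) = c - 56 = -56 + c)
I = 362404/9 (I = ((-8/3 - 8/3*(-6) + (⅔)*(-6)²) - 238)² = ((-8/3 + 16 + (⅔)*36) - 238)² = ((-8/3 + 16 + 24) - 238)² = (112/3 - 238)² = (-602/3)² = 362404/9 ≈ 40267.)
A(O(2)) + I = (-56 + 2) + 362404/9 = -54 + 362404/9 = 361918/9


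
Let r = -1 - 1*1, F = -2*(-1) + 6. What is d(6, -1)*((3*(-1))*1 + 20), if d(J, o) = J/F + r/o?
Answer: 187/4 ≈ 46.750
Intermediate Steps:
F = 8 (F = 2 + 6 = 8)
r = -2 (r = -1 - 1 = -2)
d(J, o) = -2/o + J/8 (d(J, o) = J/8 - 2/o = -2/o + J/8)
d(6, -1)*((3*(-1))*1 + 20) = (-2/(-1) + (⅛)*6)*((3*(-1))*1 + 20) = (-2*(-1) + ¾)*(-3*1 + 20) = (2 + ¾)*(-3 + 20) = (11/4)*17 = 187/4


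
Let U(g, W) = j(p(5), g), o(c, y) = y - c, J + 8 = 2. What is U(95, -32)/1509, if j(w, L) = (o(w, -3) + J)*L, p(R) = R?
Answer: -1330/1509 ≈ -0.88138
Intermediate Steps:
J = -6 (J = -8 + 2 = -6)
j(w, L) = L*(-9 - w) (j(w, L) = ((-3 - w) - 6)*L = (-9 - w)*L = L*(-9 - w))
U(g, W) = -14*g (U(g, W) = -g*(9 + 5) = -1*g*14 = -14*g)
U(95, -32)/1509 = -14*95/1509 = -1330*1/1509 = -1330/1509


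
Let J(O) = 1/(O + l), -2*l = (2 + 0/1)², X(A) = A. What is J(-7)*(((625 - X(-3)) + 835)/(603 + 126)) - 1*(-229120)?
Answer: 1503254857/6561 ≈ 2.2912e+5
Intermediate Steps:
l = -2 (l = -(2 + 0/1)²/2 = -(2 + 0*1)²/2 = -(2 + 0)²/2 = -½*2² = -½*4 = -2)
J(O) = 1/(-2 + O) (J(O) = 1/(O - 2) = 1/(-2 + O))
J(-7)*(((625 - X(-3)) + 835)/(603 + 126)) - 1*(-229120) = (((625 - 1*(-3)) + 835)/(603 + 126))/(-2 - 7) - 1*(-229120) = (((625 + 3) + 835)/729)/(-9) + 229120 = -(628 + 835)/(9*729) + 229120 = -1463/(9*729) + 229120 = -⅑*1463/729 + 229120 = -1463/6561 + 229120 = 1503254857/6561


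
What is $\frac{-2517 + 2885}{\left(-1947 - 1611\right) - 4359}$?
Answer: $- \frac{368}{7917} \approx -0.046482$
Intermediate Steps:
$\frac{-2517 + 2885}{\left(-1947 - 1611\right) - 4359} = \frac{368}{\left(-1947 - 1611\right) - 4359} = \frac{368}{-3558 - 4359} = \frac{368}{-7917} = 368 \left(- \frac{1}{7917}\right) = - \frac{368}{7917}$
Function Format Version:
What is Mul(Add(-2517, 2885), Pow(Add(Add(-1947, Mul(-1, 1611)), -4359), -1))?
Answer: Rational(-368, 7917) ≈ -0.046482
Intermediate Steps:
Mul(Add(-2517, 2885), Pow(Add(Add(-1947, Mul(-1, 1611)), -4359), -1)) = Mul(368, Pow(Add(Add(-1947, -1611), -4359), -1)) = Mul(368, Pow(Add(-3558, -4359), -1)) = Mul(368, Pow(-7917, -1)) = Mul(368, Rational(-1, 7917)) = Rational(-368, 7917)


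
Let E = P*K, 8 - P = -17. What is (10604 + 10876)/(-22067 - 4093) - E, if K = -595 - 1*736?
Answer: 7253771/218 ≈ 33274.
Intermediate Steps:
P = 25 (P = 8 - 1*(-17) = 8 + 17 = 25)
K = -1331 (K = -595 - 736 = -1331)
E = -33275 (E = 25*(-1331) = -33275)
(10604 + 10876)/(-22067 - 4093) - E = (10604 + 10876)/(-22067 - 4093) - 1*(-33275) = 21480/(-26160) + 33275 = 21480*(-1/26160) + 33275 = -179/218 + 33275 = 7253771/218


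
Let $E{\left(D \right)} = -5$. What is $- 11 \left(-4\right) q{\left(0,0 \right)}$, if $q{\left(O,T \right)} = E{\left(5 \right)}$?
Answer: $-220$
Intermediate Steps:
$q{\left(O,T \right)} = -5$
$- 11 \left(-4\right) q{\left(0,0 \right)} = - 11 \left(-4\right) \left(-5\right) = - \left(-44\right) \left(-5\right) = \left(-1\right) 220 = -220$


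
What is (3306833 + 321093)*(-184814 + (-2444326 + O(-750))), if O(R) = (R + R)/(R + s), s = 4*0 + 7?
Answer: -7086970303295520/743 ≈ -9.5383e+12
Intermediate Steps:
s = 7 (s = 0 + 7 = 7)
O(R) = 2*R/(7 + R) (O(R) = (R + R)/(R + 7) = (2*R)/(7 + R) = 2*R/(7 + R))
(3306833 + 321093)*(-184814 + (-2444326 + O(-750))) = (3306833 + 321093)*(-184814 + (-2444326 + 2*(-750)/(7 - 750))) = 3627926*(-184814 + (-2444326 + 2*(-750)/(-743))) = 3627926*(-184814 + (-2444326 + 2*(-750)*(-1/743))) = 3627926*(-184814 + (-2444326 + 1500/743)) = 3627926*(-184814 - 1816132718/743) = 3627926*(-1953449520/743) = -7086970303295520/743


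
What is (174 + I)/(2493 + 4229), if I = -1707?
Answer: -1533/6722 ≈ -0.22806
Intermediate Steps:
(174 + I)/(2493 + 4229) = (174 - 1707)/(2493 + 4229) = -1533/6722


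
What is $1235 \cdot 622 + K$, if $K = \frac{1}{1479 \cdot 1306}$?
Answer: $\frac{1483777199581}{1931574} \approx 7.6817 \cdot 10^{5}$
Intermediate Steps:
$K = \frac{1}{1931574}$ ($K = \frac{1}{1479} \cdot \frac{1}{1306} = \frac{1}{1931574} \approx 5.1771 \cdot 10^{-7}$)
$1235 \cdot 622 + K = 1235 \cdot 622 + \frac{1}{1931574} = 768170 + \frac{1}{1931574} = \frac{1483777199581}{1931574}$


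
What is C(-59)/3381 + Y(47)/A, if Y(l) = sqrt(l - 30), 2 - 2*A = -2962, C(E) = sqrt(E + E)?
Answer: sqrt(17)/1482 + I*sqrt(118)/3381 ≈ 0.0027821 + 0.0032129*I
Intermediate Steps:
C(E) = sqrt(2)*sqrt(E) (C(E) = sqrt(2*E) = sqrt(2)*sqrt(E))
A = 1482 (A = 1 - 1/2*(-2962) = 1 + 1481 = 1482)
Y(l) = sqrt(-30 + l)
C(-59)/3381 + Y(47)/A = (sqrt(2)*sqrt(-59))/3381 + sqrt(-30 + 47)/1482 = (sqrt(2)*(I*sqrt(59)))*(1/3381) + sqrt(17)*(1/1482) = (I*sqrt(118))*(1/3381) + sqrt(17)/1482 = I*sqrt(118)/3381 + sqrt(17)/1482 = sqrt(17)/1482 + I*sqrt(118)/3381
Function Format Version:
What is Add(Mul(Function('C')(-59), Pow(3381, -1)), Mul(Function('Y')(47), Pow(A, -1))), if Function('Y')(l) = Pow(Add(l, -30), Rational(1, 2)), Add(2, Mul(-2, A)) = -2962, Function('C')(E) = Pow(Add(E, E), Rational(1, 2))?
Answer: Add(Mul(Rational(1, 1482), Pow(17, Rational(1, 2))), Mul(Rational(1, 3381), I, Pow(118, Rational(1, 2)))) ≈ Add(0.0027821, Mul(0.0032129, I))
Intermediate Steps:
Function('C')(E) = Mul(Pow(2, Rational(1, 2)), Pow(E, Rational(1, 2))) (Function('C')(E) = Pow(Mul(2, E), Rational(1, 2)) = Mul(Pow(2, Rational(1, 2)), Pow(E, Rational(1, 2))))
A = 1482 (A = Add(1, Mul(Rational(-1, 2), -2962)) = Add(1, 1481) = 1482)
Function('Y')(l) = Pow(Add(-30, l), Rational(1, 2))
Add(Mul(Function('C')(-59), Pow(3381, -1)), Mul(Function('Y')(47), Pow(A, -1))) = Add(Mul(Mul(Pow(2, Rational(1, 2)), Pow(-59, Rational(1, 2))), Pow(3381, -1)), Mul(Pow(Add(-30, 47), Rational(1, 2)), Pow(1482, -1))) = Add(Mul(Mul(Pow(2, Rational(1, 2)), Mul(I, Pow(59, Rational(1, 2)))), Rational(1, 3381)), Mul(Pow(17, Rational(1, 2)), Rational(1, 1482))) = Add(Mul(Mul(I, Pow(118, Rational(1, 2))), Rational(1, 3381)), Mul(Rational(1, 1482), Pow(17, Rational(1, 2)))) = Add(Mul(Rational(1, 3381), I, Pow(118, Rational(1, 2))), Mul(Rational(1, 1482), Pow(17, Rational(1, 2)))) = Add(Mul(Rational(1, 1482), Pow(17, Rational(1, 2))), Mul(Rational(1, 3381), I, Pow(118, Rational(1, 2))))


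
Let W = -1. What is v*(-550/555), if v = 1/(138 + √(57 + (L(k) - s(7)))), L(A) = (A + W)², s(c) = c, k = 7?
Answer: -2530/350723 + 55*√86/1052169 ≈ -0.0067289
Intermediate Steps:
L(A) = (-1 + A)² (L(A) = (A - 1)² = (-1 + A)²)
v = 1/(138 + √86) (v = 1/(138 + √(57 + ((-1 + 7)² - 1*7))) = 1/(138 + √(57 + (6² - 7))) = 1/(138 + √(57 + (36 - 7))) = 1/(138 + √(57 + 29)) = 1/(138 + √86) ≈ 0.0067901)
v*(-550/555) = (69/9479 - √86/18958)*(-550/555) = (69/9479 - √86/18958)*(-550*1/555) = (69/9479 - √86/18958)*(-110/111) = -2530/350723 + 55*√86/1052169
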